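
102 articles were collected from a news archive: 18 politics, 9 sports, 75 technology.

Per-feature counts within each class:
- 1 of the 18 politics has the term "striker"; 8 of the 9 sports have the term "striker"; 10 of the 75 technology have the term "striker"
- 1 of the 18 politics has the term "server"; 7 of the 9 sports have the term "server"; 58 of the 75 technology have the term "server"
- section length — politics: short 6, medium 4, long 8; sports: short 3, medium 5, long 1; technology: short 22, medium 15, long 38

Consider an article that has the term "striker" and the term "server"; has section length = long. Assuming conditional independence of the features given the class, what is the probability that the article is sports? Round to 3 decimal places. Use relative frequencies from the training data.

0.149

politics: (18/102) × (1/18) × (1/18) × (8/18) ≈ 0.000242072
sports: (9/102) × (8/9) × (7/9) × (1/9) ≈ 0.00677802
technology: (75/102) × (10/75) × (58/75) × (38/75) ≈ 0.0384139
P(sports | x) = 0.00677802 / 0.045433992 ≈ 0.149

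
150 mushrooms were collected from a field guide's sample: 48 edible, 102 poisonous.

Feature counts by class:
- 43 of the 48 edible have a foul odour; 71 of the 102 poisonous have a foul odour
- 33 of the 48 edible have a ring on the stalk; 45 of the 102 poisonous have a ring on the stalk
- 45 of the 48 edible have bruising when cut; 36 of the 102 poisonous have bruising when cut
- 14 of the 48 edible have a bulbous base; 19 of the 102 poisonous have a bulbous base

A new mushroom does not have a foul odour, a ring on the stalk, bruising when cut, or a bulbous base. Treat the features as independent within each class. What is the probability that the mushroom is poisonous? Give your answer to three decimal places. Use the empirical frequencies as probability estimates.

0.992

edible: (48/150) × (5/48) × (15/48) × (3/48) × (34/48) ≈ 0.000461155
poisonous: (102/150) × (31/102) × (57/102) × (66/102) × (83/102) ≈ 0.0608089
P(poisonous | x) = 0.0608089 / 0.061270055 ≈ 0.992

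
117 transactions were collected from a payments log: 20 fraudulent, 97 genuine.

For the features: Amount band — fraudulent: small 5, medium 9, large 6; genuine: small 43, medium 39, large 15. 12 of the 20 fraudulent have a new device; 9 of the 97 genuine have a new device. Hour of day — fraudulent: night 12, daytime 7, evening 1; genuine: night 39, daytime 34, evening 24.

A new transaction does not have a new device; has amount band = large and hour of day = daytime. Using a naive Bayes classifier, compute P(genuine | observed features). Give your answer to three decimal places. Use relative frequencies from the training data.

0.850

fraudulent: (20/117) × (6/20) × (8/20) × (7/20) ≈ 0.00717949
genuine: (97/117) × (15/97) × (88/97) × (34/97) ≈ 0.0407684
P(genuine | x) = 0.0407684 / 0.04794789 ≈ 0.850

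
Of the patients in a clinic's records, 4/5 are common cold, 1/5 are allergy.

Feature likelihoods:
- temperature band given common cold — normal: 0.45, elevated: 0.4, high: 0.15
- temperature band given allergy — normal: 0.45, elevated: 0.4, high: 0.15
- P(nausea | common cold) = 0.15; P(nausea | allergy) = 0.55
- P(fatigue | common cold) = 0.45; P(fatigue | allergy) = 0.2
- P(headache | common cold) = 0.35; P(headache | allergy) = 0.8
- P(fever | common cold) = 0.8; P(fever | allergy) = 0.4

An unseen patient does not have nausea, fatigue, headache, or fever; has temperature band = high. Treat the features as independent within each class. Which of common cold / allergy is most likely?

common cold: 0.8 × 0.15 × (1−0.15) × (1−0.45) × (1−0.35) × (1−0.8) = 0.007293
allergy: 0.2 × 0.15 × (1−0.55) × (1−0.2) × (1−0.8) × (1−0.4) = 0.001296
Highest score → common cold.

common cold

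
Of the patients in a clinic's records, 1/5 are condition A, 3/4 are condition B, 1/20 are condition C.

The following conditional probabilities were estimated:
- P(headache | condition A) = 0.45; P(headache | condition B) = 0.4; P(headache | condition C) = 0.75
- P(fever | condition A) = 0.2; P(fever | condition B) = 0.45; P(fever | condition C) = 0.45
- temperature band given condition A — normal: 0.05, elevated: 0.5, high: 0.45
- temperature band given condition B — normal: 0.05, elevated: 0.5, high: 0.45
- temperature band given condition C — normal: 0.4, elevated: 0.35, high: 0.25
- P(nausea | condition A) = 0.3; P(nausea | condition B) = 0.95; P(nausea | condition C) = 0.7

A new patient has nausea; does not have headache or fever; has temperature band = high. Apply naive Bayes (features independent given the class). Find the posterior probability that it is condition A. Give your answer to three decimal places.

0.100

condition A: 0.2 × (1−0.45) × (1−0.2) × 0.45 × 0.3 = 0.01188
condition B: 0.75 × (1−0.4) × (1−0.45) × 0.45 × 0.95 = 0.10580625
condition C: 0.05 × (1−0.75) × (1−0.45) × 0.25 × 0.7 = 0.001203125
P(condition A | x) = 0.01188 / 0.118889375 ≈ 0.100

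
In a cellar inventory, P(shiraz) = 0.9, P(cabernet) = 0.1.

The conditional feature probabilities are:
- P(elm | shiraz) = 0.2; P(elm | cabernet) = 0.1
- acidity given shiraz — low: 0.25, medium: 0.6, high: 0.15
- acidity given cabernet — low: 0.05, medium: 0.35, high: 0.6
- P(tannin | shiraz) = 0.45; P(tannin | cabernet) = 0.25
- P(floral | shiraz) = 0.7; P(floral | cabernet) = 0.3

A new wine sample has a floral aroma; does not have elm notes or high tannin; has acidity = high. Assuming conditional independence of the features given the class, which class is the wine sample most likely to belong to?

shiraz

shiraz: 0.9 × (1−0.2) × 0.15 × (1−0.45) × 0.7 = 0.04158
cabernet: 0.1 × (1−0.1) × 0.6 × (1−0.25) × 0.3 = 0.01215
Highest score → shiraz.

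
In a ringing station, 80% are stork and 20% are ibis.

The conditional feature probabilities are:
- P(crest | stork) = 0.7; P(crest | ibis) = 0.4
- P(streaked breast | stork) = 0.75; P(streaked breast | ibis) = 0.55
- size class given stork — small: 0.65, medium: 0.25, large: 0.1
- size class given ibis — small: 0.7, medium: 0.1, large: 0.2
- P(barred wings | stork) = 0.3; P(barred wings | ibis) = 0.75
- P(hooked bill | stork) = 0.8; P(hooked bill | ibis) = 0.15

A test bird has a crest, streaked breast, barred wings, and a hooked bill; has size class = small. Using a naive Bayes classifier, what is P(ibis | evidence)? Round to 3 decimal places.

stork: 0.8 × 0.7 × 0.75 × 0.65 × 0.3 × 0.8 = 0.06552
ibis: 0.2 × 0.4 × 0.55 × 0.7 × 0.75 × 0.15 = 0.003465
P(ibis | x) = 0.003465 / 0.068985 ≈ 0.050

0.050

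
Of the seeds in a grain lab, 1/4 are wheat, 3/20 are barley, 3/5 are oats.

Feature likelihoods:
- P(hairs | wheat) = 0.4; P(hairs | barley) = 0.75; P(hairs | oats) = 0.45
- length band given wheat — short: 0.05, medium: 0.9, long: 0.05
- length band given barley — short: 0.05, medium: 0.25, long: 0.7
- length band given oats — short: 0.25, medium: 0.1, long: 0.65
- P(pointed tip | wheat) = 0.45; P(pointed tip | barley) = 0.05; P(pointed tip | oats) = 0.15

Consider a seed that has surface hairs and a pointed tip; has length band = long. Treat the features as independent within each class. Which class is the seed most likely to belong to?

wheat: 0.25 × 0.4 × 0.05 × 0.45 = 0.00225
barley: 0.15 × 0.75 × 0.7 × 0.05 = 0.0039375
oats: 0.6 × 0.45 × 0.65 × 0.15 = 0.026325
Highest score → oats.

oats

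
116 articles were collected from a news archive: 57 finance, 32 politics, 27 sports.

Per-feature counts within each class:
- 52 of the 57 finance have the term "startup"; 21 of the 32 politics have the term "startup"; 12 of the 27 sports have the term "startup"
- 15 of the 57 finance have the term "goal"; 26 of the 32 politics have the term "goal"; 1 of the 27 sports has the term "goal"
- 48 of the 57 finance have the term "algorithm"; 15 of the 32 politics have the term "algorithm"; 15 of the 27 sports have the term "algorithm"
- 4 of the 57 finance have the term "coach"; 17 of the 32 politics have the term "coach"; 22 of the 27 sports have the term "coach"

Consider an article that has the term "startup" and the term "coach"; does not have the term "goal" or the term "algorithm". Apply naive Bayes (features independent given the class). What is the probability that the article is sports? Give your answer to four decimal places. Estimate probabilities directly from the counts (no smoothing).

0.7315

finance: (57/116) × (52/57) × (42/57) × (9/57) × (4/57) ≈ 0.00365993
politics: (32/116) × (21/32) × (6/32) × (17/32) × (17/32) ≈ 0.00957989
sports: (27/116) × (12/27) × (26/27) × (12/27) × (22/27) ≈ 0.0360752
P(sports | x) = 0.0360752 / 0.04931502 ≈ 0.7315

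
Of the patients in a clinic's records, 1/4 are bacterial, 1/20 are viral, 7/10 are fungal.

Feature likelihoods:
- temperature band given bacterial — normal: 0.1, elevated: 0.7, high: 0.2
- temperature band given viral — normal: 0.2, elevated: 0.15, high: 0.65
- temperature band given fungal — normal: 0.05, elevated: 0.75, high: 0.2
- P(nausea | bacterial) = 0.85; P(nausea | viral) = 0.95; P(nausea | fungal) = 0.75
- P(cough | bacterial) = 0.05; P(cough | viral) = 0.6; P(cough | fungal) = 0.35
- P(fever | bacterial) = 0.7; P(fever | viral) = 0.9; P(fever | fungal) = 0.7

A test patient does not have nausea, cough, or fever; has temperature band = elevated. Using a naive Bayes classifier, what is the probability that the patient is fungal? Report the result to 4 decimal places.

bacterial: 0.25 × 0.7 × (1−0.85) × (1−0.05) × (1−0.7) = 0.00748125
viral: 0.05 × 0.15 × (1−0.95) × (1−0.6) × (1−0.9) = 0.000015
fungal: 0.7 × 0.75 × (1−0.75) × (1−0.35) × (1−0.7) = 0.02559375
P(fungal | x) = 0.02559375 / 0.03309 ≈ 0.7735

0.7735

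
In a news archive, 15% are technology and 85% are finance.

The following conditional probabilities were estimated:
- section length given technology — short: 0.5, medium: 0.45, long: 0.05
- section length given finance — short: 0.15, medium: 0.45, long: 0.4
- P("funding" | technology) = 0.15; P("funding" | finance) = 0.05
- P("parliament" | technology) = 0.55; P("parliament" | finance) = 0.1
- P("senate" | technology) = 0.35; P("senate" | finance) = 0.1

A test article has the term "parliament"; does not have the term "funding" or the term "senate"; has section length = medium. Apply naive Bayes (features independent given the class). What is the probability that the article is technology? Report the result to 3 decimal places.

technology: 0.15 × 0.45 × (1−0.15) × 0.55 × (1−0.35) = 0.0205115625
finance: 0.85 × 0.45 × (1−0.05) × 0.1 × (1−0.1) = 0.03270375
P(technology | x) = 0.0205115625 / 0.0532153125 ≈ 0.385

0.385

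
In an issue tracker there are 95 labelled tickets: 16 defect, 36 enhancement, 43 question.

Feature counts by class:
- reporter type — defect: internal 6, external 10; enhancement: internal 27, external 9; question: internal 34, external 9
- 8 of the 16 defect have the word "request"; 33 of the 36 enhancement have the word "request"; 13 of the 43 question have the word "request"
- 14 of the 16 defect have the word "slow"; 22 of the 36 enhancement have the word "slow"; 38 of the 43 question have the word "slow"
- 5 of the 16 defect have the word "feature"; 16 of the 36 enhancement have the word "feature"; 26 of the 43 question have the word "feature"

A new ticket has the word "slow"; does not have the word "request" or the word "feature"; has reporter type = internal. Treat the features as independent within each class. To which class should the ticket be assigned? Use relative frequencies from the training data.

question

defect: (16/95) × (6/16) × (8/16) × (14/16) × (11/16) ≈ 0.0189967
enhancement: (36/95) × (27/36) × (3/36) × (22/36) × (20/36) ≈ 0.00804094
question: (43/95) × (34/43) × (30/43) × (38/43) × (17/43) ≈ 0.0872376
Highest score → question.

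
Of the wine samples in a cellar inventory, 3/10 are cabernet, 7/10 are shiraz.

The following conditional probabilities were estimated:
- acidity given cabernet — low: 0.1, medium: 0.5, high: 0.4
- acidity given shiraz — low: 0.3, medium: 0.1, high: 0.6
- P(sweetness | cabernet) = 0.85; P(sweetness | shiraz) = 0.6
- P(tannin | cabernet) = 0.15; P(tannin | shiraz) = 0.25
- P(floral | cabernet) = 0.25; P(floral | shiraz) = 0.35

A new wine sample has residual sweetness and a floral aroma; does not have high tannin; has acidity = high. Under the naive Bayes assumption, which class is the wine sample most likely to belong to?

cabernet: 0.3 × 0.4 × 0.85 × (1−0.15) × 0.25 = 0.021675
shiraz: 0.7 × 0.6 × 0.6 × (1−0.25) × 0.35 = 0.06615
Highest score → shiraz.

shiraz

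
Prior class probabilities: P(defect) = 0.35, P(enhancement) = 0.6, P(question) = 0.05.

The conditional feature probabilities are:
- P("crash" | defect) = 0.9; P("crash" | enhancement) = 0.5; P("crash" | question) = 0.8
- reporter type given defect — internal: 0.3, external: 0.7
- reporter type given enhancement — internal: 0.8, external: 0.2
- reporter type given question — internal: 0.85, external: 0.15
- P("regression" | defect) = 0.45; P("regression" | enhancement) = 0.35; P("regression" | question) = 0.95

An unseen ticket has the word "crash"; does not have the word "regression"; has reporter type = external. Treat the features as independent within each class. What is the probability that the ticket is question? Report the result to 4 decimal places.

defect: 0.35 × 0.9 × 0.7 × (1−0.45) = 0.121275
enhancement: 0.6 × 0.5 × 0.2 × (1−0.35) = 0.039
question: 0.05 × 0.8 × 0.15 × (1−0.95) = 0.0003
P(question | x) = 0.0003 / 0.160575 ≈ 0.0019

0.0019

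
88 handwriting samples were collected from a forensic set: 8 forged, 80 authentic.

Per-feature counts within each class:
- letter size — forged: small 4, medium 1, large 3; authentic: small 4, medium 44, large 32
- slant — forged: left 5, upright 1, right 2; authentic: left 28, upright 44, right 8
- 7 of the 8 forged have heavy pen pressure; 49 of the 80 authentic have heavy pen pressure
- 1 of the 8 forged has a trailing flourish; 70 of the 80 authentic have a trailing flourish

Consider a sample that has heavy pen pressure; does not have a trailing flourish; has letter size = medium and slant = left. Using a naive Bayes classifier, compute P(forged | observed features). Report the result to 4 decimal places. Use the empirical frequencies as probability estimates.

0.2887

forged: (8/88) × (1/8) × (5/8) × (7/8) × (7/8) ≈ 0.00543768
authentic: (80/88) × (44/80) × (28/80) × (49/80) × (10/80) = 0.0133984375
P(forged | x) = 0.00543768 / 0.0188361175 ≈ 0.2887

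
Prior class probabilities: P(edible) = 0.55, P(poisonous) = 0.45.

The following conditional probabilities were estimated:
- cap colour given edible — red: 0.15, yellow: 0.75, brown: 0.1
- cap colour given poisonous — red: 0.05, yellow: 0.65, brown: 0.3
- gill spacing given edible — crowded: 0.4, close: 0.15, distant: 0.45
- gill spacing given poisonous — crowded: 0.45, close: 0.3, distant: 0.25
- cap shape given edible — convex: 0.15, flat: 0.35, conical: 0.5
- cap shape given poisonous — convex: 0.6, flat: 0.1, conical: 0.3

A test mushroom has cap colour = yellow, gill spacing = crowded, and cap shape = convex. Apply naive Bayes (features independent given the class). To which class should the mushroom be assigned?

poisonous

edible: 0.55 × 0.75 × 0.4 × 0.15 = 0.02475
poisonous: 0.45 × 0.65 × 0.45 × 0.6 = 0.078975
Highest score → poisonous.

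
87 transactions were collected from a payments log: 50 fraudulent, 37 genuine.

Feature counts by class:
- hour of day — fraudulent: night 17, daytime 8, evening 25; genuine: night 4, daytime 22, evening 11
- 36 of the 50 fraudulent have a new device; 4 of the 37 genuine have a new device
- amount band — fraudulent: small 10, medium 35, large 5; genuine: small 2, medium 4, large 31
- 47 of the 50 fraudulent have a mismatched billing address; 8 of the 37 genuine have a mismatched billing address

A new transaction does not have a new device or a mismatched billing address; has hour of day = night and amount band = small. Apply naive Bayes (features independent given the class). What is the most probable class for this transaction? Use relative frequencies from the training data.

fraudulent: (50/87) × (17/50) × (14/50) × (10/50) × (3/50) ≈ 0.000656552
genuine: (37/87) × (4/37) × (33/37) × (2/37) × (29/37) ≈ 0.00173731
Highest score → genuine.

genuine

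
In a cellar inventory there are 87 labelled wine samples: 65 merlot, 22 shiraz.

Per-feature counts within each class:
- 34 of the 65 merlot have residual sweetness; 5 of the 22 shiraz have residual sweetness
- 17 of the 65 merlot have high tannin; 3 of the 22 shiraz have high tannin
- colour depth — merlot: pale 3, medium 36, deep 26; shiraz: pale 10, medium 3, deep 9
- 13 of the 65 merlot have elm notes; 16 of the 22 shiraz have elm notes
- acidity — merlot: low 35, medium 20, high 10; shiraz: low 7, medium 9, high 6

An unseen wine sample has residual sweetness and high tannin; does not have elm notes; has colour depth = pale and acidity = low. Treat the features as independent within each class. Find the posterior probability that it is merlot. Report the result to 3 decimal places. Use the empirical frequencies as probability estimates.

0.868

merlot: (65/87) × (34/65) × (17/65) × (3/65) × (52/65) × (35/65) ≈ 0.00203211
shiraz: (22/87) × (5/22) × (3/22) × (10/22) × (6/22) × (7/22) ≈ 0.000309122
P(merlot | x) = 0.00203211 / 0.002341232 ≈ 0.868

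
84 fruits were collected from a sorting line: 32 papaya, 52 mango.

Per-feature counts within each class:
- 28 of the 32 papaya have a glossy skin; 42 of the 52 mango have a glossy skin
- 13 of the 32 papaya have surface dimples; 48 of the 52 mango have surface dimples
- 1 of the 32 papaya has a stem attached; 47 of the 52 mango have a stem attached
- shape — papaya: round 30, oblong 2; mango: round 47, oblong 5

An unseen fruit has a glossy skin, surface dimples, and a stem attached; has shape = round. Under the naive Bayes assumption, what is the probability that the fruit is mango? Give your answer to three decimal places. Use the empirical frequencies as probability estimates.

0.990

papaya: (32/84) × (28/32) × (13/32) × (1/32) × (30/32) = 0.00396728515625
mango: (52/84) × (42/52) × (48/52) × (47/52) × (47/52) ≈ 0.377048
P(mango | x) = 0.377048 / 0.38101528515625 ≈ 0.990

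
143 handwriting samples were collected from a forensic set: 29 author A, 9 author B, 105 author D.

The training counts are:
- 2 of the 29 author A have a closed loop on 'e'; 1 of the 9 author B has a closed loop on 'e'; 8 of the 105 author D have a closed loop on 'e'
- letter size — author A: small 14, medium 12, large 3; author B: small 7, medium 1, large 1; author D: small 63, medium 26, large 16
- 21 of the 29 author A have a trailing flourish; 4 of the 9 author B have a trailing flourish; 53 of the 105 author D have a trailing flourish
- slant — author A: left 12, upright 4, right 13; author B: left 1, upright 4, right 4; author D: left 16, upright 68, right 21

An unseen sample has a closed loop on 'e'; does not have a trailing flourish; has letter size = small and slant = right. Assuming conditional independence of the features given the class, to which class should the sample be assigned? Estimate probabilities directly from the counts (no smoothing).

author D

author A: (29/143) × (2/29) × (14/29) × (8/29) × (13/29) ≈ 0.000834952
author B: (9/143) × (1/9) × (7/9) × (5/9) × (4/9) ≈ 0.00134296
author D: (105/143) × (8/105) × (63/105) × (52/105) × (21/105) ≈ 0.00332468
Highest score → author D.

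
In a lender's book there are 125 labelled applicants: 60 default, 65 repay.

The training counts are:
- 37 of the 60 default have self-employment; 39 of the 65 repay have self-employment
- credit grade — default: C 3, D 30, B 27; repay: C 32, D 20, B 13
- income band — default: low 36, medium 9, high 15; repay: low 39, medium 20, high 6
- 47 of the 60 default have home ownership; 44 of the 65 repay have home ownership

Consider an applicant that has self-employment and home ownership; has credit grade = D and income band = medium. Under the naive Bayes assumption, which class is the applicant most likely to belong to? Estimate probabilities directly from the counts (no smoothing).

default: (60/125) × (37/60) × (30/60) × (9/60) × (47/60) = 0.01739
repay: (65/125) × (39/65) × (20/65) × (20/65) × (44/65) ≈ 0.0199953
Highest score → repay.

repay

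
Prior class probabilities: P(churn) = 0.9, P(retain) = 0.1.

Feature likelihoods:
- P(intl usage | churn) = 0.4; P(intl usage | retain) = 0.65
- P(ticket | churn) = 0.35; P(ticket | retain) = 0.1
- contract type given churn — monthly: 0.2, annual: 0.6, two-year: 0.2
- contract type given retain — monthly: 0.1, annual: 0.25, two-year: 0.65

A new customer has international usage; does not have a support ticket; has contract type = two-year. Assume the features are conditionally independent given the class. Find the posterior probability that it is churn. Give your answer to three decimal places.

churn: 0.9 × 0.4 × (1−0.35) × 0.2 = 0.0468
retain: 0.1 × 0.65 × (1−0.1) × 0.65 = 0.038025
P(churn | x) = 0.0468 / 0.084825 ≈ 0.552

0.552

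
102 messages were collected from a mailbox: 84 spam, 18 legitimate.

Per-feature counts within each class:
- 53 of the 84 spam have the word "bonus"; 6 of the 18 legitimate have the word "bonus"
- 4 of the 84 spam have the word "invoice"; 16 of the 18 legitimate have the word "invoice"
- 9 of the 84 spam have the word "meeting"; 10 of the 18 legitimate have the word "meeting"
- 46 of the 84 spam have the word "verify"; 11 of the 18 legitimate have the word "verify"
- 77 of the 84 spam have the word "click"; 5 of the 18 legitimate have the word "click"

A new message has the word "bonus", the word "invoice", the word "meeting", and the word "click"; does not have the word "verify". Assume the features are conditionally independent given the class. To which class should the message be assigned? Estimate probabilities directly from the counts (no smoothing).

legitimate

spam: (84/102) × (53/84) × (4/84) × (9/84) × (38/84) × (77/84) ≈ 0.00109935
legitimate: (18/102) × (6/18) × (16/18) × (10/18) × (7/18) × (5/18) ≈ 0.00313797
Highest score → legitimate.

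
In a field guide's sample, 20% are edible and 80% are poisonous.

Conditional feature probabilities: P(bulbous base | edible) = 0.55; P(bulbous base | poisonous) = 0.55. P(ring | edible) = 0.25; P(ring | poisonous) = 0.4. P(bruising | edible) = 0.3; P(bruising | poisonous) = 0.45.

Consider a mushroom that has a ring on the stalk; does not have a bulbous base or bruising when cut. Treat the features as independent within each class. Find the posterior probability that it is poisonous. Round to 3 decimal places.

0.834

edible: 0.2 × (1−0.55) × 0.25 × (1−0.3) = 0.01575
poisonous: 0.8 × (1−0.55) × 0.4 × (1−0.45) = 0.0792
P(poisonous | x) = 0.0792 / 0.09495 ≈ 0.834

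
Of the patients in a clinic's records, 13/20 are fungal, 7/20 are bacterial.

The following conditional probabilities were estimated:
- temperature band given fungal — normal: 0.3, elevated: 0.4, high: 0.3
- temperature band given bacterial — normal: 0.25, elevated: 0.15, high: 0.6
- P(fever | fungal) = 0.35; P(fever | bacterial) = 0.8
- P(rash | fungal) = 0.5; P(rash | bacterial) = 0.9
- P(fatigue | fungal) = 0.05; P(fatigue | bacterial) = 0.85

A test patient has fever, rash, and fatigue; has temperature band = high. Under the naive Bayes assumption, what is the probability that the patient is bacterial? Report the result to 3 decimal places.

fungal: 0.65 × 0.3 × 0.35 × 0.5 × 0.05 = 0.00170625
bacterial: 0.35 × 0.6 × 0.8 × 0.9 × 0.85 = 0.12852
P(bacterial | x) = 0.12852 / 0.13022625 ≈ 0.987

0.987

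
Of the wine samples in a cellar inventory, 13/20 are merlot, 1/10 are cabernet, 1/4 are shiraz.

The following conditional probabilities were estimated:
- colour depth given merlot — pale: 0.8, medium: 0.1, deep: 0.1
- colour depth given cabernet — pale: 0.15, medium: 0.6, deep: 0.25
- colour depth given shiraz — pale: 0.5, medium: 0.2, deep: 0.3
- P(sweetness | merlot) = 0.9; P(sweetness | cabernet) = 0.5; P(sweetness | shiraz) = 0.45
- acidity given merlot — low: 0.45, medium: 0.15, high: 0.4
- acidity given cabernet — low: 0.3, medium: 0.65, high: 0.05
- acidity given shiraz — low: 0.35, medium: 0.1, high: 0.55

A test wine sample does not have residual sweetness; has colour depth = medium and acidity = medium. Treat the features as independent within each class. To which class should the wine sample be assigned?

merlot: 0.65 × 0.1 × (1−0.9) × 0.15 = 0.000975
cabernet: 0.1 × 0.6 × (1−0.5) × 0.65 = 0.0195
shiraz: 0.25 × 0.2 × (1−0.45) × 0.1 = 0.00275
Highest score → cabernet.

cabernet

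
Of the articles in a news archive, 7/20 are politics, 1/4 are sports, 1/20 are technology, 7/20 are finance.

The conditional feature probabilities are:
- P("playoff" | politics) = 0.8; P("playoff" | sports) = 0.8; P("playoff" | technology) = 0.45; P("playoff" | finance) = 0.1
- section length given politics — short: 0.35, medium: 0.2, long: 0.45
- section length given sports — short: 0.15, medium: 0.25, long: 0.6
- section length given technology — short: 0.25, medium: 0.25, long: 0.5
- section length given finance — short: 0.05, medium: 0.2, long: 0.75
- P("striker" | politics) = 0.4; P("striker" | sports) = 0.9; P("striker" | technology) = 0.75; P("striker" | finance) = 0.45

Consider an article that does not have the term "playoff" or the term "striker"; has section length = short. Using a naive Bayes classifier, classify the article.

politics: 0.35 × (1−0.8) × 0.35 × (1−0.4) = 0.0147
sports: 0.25 × (1−0.8) × 0.15 × (1−0.9) = 0.00075
technology: 0.05 × (1−0.45) × 0.25 × (1−0.75) = 0.00171875
finance: 0.35 × (1−0.1) × 0.05 × (1−0.45) = 0.0086625
Highest score → politics.

politics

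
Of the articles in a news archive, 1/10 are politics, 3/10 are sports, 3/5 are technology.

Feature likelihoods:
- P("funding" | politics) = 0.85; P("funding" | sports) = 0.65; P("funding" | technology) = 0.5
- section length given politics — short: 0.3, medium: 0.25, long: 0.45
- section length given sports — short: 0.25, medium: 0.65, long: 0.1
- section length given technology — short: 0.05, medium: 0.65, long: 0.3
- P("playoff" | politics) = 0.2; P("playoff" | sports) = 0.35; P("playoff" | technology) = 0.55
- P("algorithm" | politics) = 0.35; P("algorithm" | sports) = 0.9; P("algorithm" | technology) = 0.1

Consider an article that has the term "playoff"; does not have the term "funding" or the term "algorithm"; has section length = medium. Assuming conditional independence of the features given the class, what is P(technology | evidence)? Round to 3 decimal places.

politics: 0.1 × (1−0.85) × 0.25 × 0.2 × (1−0.35) = 0.0004875
sports: 0.3 × (1−0.65) × 0.65 × 0.35 × (1−0.9) = 0.00238875
technology: 0.6 × (1−0.5) × 0.65 × 0.55 × (1−0.1) = 0.096525
P(technology | x) = 0.096525 / 0.09940125 ≈ 0.971

0.971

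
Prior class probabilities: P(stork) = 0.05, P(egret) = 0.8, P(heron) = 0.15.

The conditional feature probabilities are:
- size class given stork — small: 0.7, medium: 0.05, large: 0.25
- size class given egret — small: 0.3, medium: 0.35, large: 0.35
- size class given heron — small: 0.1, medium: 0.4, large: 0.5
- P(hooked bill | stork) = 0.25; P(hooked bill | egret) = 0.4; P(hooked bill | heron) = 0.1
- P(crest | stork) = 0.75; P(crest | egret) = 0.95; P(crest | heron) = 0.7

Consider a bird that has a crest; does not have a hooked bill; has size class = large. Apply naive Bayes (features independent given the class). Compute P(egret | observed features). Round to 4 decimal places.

0.7462

stork: 0.05 × 0.25 × (1−0.25) × 0.75 = 0.00703125
egret: 0.8 × 0.35 × (1−0.4) × 0.95 = 0.1596
heron: 0.15 × 0.5 × (1−0.1) × 0.7 = 0.04725
P(egret | x) = 0.1596 / 0.21388125 ≈ 0.7462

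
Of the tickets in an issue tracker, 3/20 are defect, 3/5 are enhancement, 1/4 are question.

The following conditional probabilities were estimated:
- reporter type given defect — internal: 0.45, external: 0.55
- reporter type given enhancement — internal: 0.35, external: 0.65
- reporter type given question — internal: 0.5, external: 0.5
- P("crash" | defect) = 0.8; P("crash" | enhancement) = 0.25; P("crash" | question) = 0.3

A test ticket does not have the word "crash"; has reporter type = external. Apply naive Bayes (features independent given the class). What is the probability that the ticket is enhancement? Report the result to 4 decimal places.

defect: 0.15 × 0.55 × (1−0.8) = 0.0165
enhancement: 0.6 × 0.65 × (1−0.25) = 0.2925
question: 0.25 × 0.5 × (1−0.3) = 0.0875
P(enhancement | x) = 0.2925 / 0.3965 ≈ 0.7377

0.7377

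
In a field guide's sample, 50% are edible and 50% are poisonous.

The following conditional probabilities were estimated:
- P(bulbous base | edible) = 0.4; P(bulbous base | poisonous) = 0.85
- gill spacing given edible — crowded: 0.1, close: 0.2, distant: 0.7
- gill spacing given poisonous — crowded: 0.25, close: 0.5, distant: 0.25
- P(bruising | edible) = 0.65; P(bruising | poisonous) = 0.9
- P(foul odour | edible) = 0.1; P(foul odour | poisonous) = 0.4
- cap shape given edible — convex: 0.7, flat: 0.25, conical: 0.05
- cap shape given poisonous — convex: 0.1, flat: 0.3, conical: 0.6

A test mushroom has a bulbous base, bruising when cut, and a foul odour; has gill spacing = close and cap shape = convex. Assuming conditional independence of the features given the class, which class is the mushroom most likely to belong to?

edible: 0.5 × 0.4 × 0.2 × 0.65 × 0.1 × 0.7 = 0.00182
poisonous: 0.5 × 0.85 × 0.5 × 0.9 × 0.4 × 0.1 = 0.00765
Highest score → poisonous.

poisonous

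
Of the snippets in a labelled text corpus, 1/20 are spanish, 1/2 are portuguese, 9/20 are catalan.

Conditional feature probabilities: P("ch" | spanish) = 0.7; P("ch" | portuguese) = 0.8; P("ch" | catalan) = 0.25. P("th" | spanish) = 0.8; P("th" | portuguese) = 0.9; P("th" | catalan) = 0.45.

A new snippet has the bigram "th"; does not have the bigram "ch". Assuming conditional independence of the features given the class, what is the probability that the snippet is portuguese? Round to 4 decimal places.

0.3545

spanish: 0.05 × (1−0.7) × 0.8 = 0.012
portuguese: 0.5 × (1−0.8) × 0.9 = 0.09
catalan: 0.45 × (1−0.25) × 0.45 = 0.151875
P(portuguese | x) = 0.09 / 0.253875 ≈ 0.3545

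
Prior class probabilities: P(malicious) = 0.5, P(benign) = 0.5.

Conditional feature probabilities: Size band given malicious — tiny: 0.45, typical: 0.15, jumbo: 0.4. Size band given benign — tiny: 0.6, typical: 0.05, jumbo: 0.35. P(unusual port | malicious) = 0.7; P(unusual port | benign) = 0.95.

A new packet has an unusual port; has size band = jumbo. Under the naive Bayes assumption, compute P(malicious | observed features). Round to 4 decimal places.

malicious: 0.5 × 0.4 × 0.7 = 0.14
benign: 0.5 × 0.35 × 0.95 = 0.16625
P(malicious | x) = 0.14 / 0.30625 ≈ 0.4571

0.4571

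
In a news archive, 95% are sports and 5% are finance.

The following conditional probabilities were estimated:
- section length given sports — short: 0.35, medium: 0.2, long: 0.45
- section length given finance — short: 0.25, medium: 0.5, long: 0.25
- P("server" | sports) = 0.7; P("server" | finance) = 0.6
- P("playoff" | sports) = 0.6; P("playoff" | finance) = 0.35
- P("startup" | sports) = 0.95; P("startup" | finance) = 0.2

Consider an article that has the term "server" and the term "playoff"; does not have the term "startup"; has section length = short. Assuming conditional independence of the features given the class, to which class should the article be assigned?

sports: 0.95 × 0.35 × 0.7 × 0.6 × (1−0.95) = 0.0069825
finance: 0.05 × 0.25 × 0.6 × 0.35 × (1−0.2) = 0.0021
Highest score → sports.

sports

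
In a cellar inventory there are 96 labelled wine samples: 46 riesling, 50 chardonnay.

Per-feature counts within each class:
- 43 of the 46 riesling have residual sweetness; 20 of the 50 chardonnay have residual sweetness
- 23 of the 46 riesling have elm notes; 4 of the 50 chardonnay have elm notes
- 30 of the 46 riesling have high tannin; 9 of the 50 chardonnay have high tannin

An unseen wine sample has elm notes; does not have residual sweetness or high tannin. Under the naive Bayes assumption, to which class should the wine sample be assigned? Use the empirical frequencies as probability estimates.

riesling: (46/96) × (3/46) × (23/46) × (16/46) ≈ 0.00543478
chardonnay: (50/96) × (30/50) × (4/50) × (41/50) = 0.0205
Highest score → chardonnay.

chardonnay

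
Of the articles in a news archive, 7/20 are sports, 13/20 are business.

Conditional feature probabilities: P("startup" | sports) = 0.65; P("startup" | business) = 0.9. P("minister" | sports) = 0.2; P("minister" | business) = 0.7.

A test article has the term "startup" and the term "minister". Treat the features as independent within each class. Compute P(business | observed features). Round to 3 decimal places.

0.900

sports: 0.35 × 0.65 × 0.2 = 0.0455
business: 0.65 × 0.9 × 0.7 = 0.4095
P(business | x) = 0.4095 / 0.455 ≈ 0.900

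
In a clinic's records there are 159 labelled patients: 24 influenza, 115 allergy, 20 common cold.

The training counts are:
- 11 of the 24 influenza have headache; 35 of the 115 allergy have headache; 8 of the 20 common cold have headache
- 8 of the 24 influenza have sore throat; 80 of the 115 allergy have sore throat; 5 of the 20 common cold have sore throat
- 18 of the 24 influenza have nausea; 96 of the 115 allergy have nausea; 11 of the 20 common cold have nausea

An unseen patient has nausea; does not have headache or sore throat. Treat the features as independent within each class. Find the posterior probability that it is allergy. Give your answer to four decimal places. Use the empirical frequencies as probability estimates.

0.6397

influenza: (24/159) × (13/24) × (16/24) × (18/24) ≈ 0.0408805
allergy: (115/159) × (80/115) × (35/115) × (96/115) ≈ 0.127831
common cold: (20/159) × (12/20) × (15/20) × (11/20) ≈ 0.0311321
P(allergy | x) = 0.127831 / 0.1998436 ≈ 0.6397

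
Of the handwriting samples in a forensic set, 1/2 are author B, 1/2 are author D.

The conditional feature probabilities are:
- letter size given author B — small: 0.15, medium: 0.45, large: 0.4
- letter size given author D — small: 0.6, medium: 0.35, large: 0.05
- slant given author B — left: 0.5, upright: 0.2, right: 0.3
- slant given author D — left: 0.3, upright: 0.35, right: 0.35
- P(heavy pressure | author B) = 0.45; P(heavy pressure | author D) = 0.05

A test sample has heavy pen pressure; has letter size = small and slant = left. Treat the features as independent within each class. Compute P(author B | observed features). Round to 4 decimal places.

author B: 0.5 × 0.15 × 0.5 × 0.45 = 0.016875
author D: 0.5 × 0.6 × 0.3 × 0.05 = 0.0045
P(author B | x) = 0.016875 / 0.021375 ≈ 0.7895

0.7895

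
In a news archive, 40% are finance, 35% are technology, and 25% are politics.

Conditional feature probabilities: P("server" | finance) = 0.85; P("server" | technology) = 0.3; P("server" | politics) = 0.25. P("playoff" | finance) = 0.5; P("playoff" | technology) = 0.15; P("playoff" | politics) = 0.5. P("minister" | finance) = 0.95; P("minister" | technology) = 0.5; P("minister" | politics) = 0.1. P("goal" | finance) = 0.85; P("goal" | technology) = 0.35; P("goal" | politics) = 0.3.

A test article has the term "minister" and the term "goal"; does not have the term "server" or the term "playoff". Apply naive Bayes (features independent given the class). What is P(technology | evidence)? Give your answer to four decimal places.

0.5741

finance: 0.4 × (1−0.85) × (1−0.5) × 0.95 × 0.85 = 0.024225
technology: 0.35 × (1−0.3) × (1−0.15) × 0.5 × 0.35 = 0.03644375
politics: 0.25 × (1−0.25) × (1−0.5) × 0.1 × 0.3 = 0.0028125
P(technology | x) = 0.03644375 / 0.06348125 ≈ 0.5741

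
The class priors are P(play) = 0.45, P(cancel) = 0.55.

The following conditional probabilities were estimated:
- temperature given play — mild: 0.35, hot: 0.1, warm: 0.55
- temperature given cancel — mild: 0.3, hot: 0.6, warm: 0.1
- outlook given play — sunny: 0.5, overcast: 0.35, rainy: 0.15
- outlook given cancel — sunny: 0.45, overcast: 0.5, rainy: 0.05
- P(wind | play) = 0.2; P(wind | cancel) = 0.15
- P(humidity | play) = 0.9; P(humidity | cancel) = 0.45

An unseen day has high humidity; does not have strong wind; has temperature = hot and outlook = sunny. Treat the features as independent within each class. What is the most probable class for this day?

play: 0.45 × 0.1 × 0.5 × (1−0.2) × 0.9 = 0.0162
cancel: 0.55 × 0.6 × 0.45 × (1−0.15) × 0.45 = 0.05680125
Highest score → cancel.

cancel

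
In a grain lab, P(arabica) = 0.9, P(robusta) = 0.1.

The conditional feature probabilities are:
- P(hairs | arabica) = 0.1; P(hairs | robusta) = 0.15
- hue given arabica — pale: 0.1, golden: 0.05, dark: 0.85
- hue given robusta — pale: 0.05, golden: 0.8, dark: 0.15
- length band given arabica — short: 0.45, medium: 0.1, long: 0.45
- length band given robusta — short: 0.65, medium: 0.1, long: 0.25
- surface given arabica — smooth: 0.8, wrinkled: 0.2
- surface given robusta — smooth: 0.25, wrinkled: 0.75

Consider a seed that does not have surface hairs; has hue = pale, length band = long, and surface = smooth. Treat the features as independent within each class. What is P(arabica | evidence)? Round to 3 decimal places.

0.991

arabica: 0.9 × (1−0.1) × 0.1 × 0.45 × 0.8 = 0.02916
robusta: 0.1 × (1−0.15) × 0.05 × 0.25 × 0.25 = 0.000265625
P(arabica | x) = 0.02916 / 0.029425625 ≈ 0.991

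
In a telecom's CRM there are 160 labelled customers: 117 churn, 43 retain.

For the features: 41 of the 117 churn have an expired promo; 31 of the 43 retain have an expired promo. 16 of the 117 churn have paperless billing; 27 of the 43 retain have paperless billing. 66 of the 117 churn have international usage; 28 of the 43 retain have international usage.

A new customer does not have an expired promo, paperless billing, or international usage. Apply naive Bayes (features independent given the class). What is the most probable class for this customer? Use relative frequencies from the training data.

churn

churn: (117/160) × (76/117) × (101/117) × (51/117) ≈ 0.178737
retain: (43/160) × (12/43) × (16/43) × (15/43) ≈ 0.00973499
Highest score → churn.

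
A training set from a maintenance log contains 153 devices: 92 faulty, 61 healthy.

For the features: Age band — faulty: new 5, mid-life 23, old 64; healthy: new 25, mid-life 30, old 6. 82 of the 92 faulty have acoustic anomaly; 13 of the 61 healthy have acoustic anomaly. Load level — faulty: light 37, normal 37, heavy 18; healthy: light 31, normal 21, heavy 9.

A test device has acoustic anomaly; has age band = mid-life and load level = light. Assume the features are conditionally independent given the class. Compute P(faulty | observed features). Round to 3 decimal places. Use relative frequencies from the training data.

faulty: (92/153) × (23/92) × (82/92) × (37/92) ≈ 0.053886
healthy: (61/153) × (30/61) × (13/61) × (31/61) ≈ 0.0212361
P(faulty | x) = 0.053886 / 0.0751221 ≈ 0.717

0.717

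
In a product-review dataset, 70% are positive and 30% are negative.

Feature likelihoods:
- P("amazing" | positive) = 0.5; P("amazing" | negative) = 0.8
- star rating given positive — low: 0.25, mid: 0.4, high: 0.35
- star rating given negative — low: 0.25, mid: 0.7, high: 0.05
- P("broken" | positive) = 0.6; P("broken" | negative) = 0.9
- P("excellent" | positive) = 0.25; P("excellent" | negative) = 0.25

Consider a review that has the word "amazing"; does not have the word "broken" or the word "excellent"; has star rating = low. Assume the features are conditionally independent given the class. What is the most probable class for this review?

positive

positive: 0.7 × 0.5 × 0.25 × (1−0.6) × (1−0.25) = 0.02625
negative: 0.3 × 0.8 × 0.25 × (1−0.9) × (1−0.25) = 0.0045
Highest score → positive.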